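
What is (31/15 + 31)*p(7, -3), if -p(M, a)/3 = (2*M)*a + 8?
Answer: 16864/5 ≈ 3372.8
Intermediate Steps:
p(M, a) = -24 - 6*M*a (p(M, a) = -3*((2*M)*a + 8) = -3*(2*M*a + 8) = -3*(8 + 2*M*a) = -24 - 6*M*a)
(31/15 + 31)*p(7, -3) = (31/15 + 31)*(-24 - 6*7*(-3)) = (31*(1/15) + 31)*(-24 + 126) = (31/15 + 31)*102 = (496/15)*102 = 16864/5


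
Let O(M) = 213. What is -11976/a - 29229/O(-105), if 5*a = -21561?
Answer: -68605781/510277 ≈ -134.45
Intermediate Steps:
a = -21561/5 (a = (1/5)*(-21561) = -21561/5 ≈ -4312.2)
-11976/a - 29229/O(-105) = -11976/(-21561/5) - 29229/213 = -11976*(-5/21561) - 29229*1/213 = 19960/7187 - 9743/71 = -68605781/510277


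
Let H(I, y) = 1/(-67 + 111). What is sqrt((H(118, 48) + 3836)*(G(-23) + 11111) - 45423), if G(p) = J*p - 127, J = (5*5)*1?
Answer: sqrt(19303728983)/22 ≈ 6315.4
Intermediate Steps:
J = 25 (J = 25*1 = 25)
H(I, y) = 1/44
G(p) = -127 + 25*p (G(p) = 25*p - 127 = -127 + 25*p)
sqrt((H(118, 48) + 3836)*(G(-23) + 11111) - 45423) = sqrt((1/44 + 3836)*((-127 + 25*(-23)) + 11111) - 45423) = sqrt(168785*((-127 - 575) + 11111)/44 - 45423) = sqrt(168785*(-702 + 11111)/44 - 45423) = sqrt((168785/44)*10409 - 45423) = sqrt(1756883065/44 - 45423) = sqrt(1754884453/44) = sqrt(19303728983)/22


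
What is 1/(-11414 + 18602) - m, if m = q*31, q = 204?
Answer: -45456911/7188 ≈ -6324.0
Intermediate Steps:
m = 6324 (m = 204*31 = 6324)
1/(-11414 + 18602) - m = 1/(-11414 + 18602) - 1*6324 = 1/7188 - 6324 = -45456911/7188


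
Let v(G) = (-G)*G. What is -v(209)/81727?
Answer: 43681/81727 ≈ 0.53447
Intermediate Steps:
v(G) = -G**2
-v(209)/81727 = -(-1*209**2)/81727 = -(-1*43681)/81727 = -(-43681)/81727 = -1*(-43681/81727) = 43681/81727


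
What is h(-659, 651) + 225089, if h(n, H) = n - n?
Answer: 225089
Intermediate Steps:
h(n, H) = 0
h(-659, 651) + 225089 = 0 + 225089 = 225089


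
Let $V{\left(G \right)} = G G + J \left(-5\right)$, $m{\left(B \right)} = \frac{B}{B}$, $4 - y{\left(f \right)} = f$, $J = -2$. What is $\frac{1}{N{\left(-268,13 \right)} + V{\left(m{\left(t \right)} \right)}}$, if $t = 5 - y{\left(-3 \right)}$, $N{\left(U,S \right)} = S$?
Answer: $\frac{1}{24} \approx 0.041667$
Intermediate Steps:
$y{\left(f \right)} = 4 - f$
$t = -2$ ($t = 5 - \left(4 - -3\right) = 5 - \left(4 + 3\right) = 5 - 7 = -2$)
$m{\left(B \right)} = 1$
$V{\left(G \right)} = 10 + G^{2}$ ($V{\left(G \right)} = G G - -10 = G^{2} + 10 = 10 + G^{2}$)
$\frac{1}{N{\left(-268,13 \right)} + V{\left(m{\left(t \right)} \right)}} = \frac{1}{13 + \left(10 + 1^{2}\right)} = \frac{1}{13 + \left(10 + 1\right)} = \frac{1}{13 + 11} = \frac{1}{24}$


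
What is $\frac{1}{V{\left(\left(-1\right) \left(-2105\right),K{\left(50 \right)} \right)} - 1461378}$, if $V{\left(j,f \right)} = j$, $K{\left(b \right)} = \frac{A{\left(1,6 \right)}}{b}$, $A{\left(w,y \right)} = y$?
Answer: $- \frac{1}{1459273} \approx -6.8527 \cdot 10^{-7}$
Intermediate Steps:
$K{\left(b \right)} = \frac{6}{b}$
$\frac{1}{V{\left(\left(-1\right) \left(-2105\right),K{\left(50 \right)} \right)} - 1461378} = \frac{1}{\left(-1\right) \left(-2105\right) - 1461378} = \frac{1}{2105 - 1461378} = \frac{1}{-1459273} = - \frac{1}{1459273}$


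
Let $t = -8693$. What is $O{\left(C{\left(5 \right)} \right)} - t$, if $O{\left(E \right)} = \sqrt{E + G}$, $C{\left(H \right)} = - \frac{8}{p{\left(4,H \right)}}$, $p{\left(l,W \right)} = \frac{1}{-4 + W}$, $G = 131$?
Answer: $8693 + \sqrt{123} \approx 8704.1$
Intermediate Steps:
$C{\left(H \right)} = 32 - 8 H$ ($C{\left(H \right)} = - \frac{8}{\frac{1}{-4 + H}} = - 8 \left(-4 + H\right) = 32 - 8 H$)
$O{\left(E \right)} = \sqrt{131 + E}$ ($O{\left(E \right)} = \sqrt{E + 131} = \sqrt{131 + E}$)
$O{\left(C{\left(5 \right)} \right)} - t = \sqrt{131 + \left(32 - 40\right)} - -8693 = \sqrt{131 + \left(32 - 40\right)} + 8693 = \sqrt{131 - 8} + 8693 = \sqrt{123} + 8693 = 8693 + \sqrt{123}$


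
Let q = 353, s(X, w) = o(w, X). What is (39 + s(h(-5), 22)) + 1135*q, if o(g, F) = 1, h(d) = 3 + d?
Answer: 400695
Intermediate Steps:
s(X, w) = 1
(39 + s(h(-5), 22)) + 1135*q = (39 + 1) + 1135*353 = 40 + 400655 = 400695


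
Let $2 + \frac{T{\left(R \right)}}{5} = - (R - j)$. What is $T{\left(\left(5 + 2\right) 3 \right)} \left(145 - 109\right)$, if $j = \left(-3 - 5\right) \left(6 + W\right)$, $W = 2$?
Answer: $-15660$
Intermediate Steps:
$j = -64$ ($j = \left(-3 - 5\right) \left(6 + 2\right) = \left(-8\right) 8 = -64$)
$T{\left(R \right)} = -330 - 5 R$ ($T{\left(R \right)} = -10 + 5 \left(- (R - -64)\right) = -10 + 5 \left(- (R + 64)\right) = -10 + 5 \left(- (64 + R)\right) = -10 + 5 \left(-64 - R\right) = -10 - \left(320 + 5 R\right) = -330 - 5 R$)
$T{\left(\left(5 + 2\right) 3 \right)} \left(145 - 109\right) = \left(-330 - 5 \left(5 + 2\right) 3\right) \left(145 - 109\right) = \left(-330 - 5 \cdot 7 \cdot 3\right) 36 = \left(-330 - 105\right) 36 = \left(-435\right) 36 = -15660$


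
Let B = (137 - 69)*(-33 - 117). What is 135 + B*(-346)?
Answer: 3529335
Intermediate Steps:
B = -10200 (B = 68*(-150) = -10200)
135 + B*(-346) = 135 - 10200*(-346) = 135 + 3529200 = 3529335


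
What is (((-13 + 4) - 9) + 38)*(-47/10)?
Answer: -94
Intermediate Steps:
(((-13 + 4) - 9) + 38)*(-47/10) = ((-9 - 9) + 38)*(-47*1/10) = (-18 + 38)*(-47/10) = 20*(-47/10) = -94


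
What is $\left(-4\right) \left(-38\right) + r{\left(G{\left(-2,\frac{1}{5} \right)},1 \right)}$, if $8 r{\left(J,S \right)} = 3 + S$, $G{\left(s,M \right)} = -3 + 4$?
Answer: $\frac{305}{2} \approx 152.5$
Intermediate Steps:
$G{\left(s,M \right)} = 1$
$r{\left(J,S \right)} = \frac{3}{8} + \frac{S}{8}$ ($r{\left(J,S \right)} = \frac{3 + S}{8} = \frac{3}{8} + \frac{S}{8}$)
$\left(-4\right) \left(-38\right) + r{\left(G{\left(-2,\frac{1}{5} \right)},1 \right)} = \left(-4\right) \left(-38\right) + \left(\frac{3}{8} + \frac{1}{8} \cdot 1\right) = 152 + \left(\frac{3}{8} + \frac{1}{8}\right) = 152 + \frac{1}{2} = \frac{305}{2}$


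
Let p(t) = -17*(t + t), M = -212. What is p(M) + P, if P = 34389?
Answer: 41597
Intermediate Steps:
p(t) = -34*t
p(M) + P = -34*(-212) + 34389 = 7208 + 34389 = 41597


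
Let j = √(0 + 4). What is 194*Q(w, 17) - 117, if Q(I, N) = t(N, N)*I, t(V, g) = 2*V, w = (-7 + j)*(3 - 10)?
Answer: 230743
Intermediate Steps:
j = 2 (j = √4 = 2)
w = 35 (w = (-7 + 2)*(3 - 10) = -5*(-7) = 35)
Q(I, N) = 2*I*N (Q(I, N) = (2*N)*I = 2*I*N)
194*Q(w, 17) - 117 = 194*(2*35*17) - 117 = 194*1190 - 117 = 230860 - 117 = 230743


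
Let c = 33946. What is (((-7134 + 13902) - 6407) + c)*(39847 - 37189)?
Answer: 91188006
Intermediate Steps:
(((-7134 + 13902) - 6407) + c)*(39847 - 37189) = (((-7134 + 13902) - 6407) + 33946)*(39847 - 37189) = ((6768 - 6407) + 33946)*2658 = (361 + 33946)*2658 = 34307*2658 = 91188006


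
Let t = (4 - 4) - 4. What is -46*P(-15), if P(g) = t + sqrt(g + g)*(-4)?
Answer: 184 + 184*I*sqrt(30) ≈ 184.0 + 1007.8*I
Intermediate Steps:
t = -4 (t = 0 - 4 = -4)
P(g) = -4 - 4*sqrt(2)*sqrt(g) (P(g) = -4 + sqrt(g + g)*(-4) = -4 + sqrt(2*g)*(-4) = -4 + (sqrt(2)*sqrt(g))*(-4) = -4 - 4*sqrt(2)*sqrt(g))
-46*P(-15) = -46*(-4 - 4*sqrt(2)*sqrt(-15)) = -46*(-4 - 4*sqrt(2)*I*sqrt(15)) = -46*(-4 - 4*I*sqrt(30)) = 184 + 184*I*sqrt(30)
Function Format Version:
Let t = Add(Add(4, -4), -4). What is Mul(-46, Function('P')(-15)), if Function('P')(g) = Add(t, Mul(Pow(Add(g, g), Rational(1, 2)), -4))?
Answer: Add(184, Mul(184, I, Pow(30, Rational(1, 2)))) ≈ Add(184.00, Mul(1007.8, I))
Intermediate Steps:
t = -4 (t = Add(0, -4) = -4)
Function('P')(g) = Add(-4, Mul(-4, Pow(2, Rational(1, 2)), Pow(g, Rational(1, 2)))) (Function('P')(g) = Add(-4, Mul(Pow(Add(g, g), Rational(1, 2)), -4)) = Add(-4, Mul(Pow(Mul(2, g), Rational(1, 2)), -4)) = Add(-4, Mul(Mul(Pow(2, Rational(1, 2)), Pow(g, Rational(1, 2))), -4)) = Add(-4, Mul(-4, Pow(2, Rational(1, 2)), Pow(g, Rational(1, 2)))))
Mul(-46, Function('P')(-15)) = Mul(-46, Add(-4, Mul(-4, Pow(2, Rational(1, 2)), Pow(-15, Rational(1, 2))))) = Mul(-46, Add(-4, Mul(-4, Pow(2, Rational(1, 2)), Mul(I, Pow(15, Rational(1, 2)))))) = Mul(-46, Add(-4, Mul(-4, I, Pow(30, Rational(1, 2))))) = Add(184, Mul(184, I, Pow(30, Rational(1, 2))))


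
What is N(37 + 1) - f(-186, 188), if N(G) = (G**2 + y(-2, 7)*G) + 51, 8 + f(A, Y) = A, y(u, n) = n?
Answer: 1955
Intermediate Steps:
f(A, Y) = -8 + A
N(G) = 51 + G**2 + 7*G (N(G) = (G**2 + 7*G) + 51 = 51 + G**2 + 7*G)
N(37 + 1) - f(-186, 188) = (51 + (37 + 1)**2 + 7*(37 + 1)) - (-8 - 186) = (51 + 38**2 + 7*38) - 1*(-194) = (51 + 1444 + 266) + 194 = 1761 + 194 = 1955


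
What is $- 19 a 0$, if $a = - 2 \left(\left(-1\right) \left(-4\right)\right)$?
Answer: $0$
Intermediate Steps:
$a = -8$ ($a = \left(-2\right) 4 = -8$)
$- 19 a 0 = \left(-19\right) \left(-8\right) 0 = 152 \cdot 0 = 0$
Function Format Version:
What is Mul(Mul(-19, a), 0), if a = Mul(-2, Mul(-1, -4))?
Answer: 0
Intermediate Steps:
a = -8 (a = Mul(-2, 4) = -8)
Mul(Mul(-19, a), 0) = Mul(Mul(-19, -8), 0) = Mul(152, 0) = 0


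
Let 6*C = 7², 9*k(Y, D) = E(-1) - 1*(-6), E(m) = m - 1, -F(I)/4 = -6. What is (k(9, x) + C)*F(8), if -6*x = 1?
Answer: 620/3 ≈ 206.67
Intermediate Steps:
x = -⅙ (x = -⅙*1 = -⅙ ≈ -0.16667)
F(I) = 24 (F(I) = -4*(-6) = 24)
E(m) = -1 + m
k(Y, D) = 4/9 (k(Y, D) = ((-1 - 1) - 1*(-6))/9 = (-2 + 6)/9 = (⅑)*4 = 4/9)
C = 49/6 (C = (⅙)*7² = (⅙)*49 = 49/6 ≈ 8.1667)
(k(9, x) + C)*F(8) = (4/9 + 49/6)*24 = (155/18)*24 = 620/3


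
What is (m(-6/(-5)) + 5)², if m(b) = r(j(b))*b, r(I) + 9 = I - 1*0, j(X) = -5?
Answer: 3481/25 ≈ 139.24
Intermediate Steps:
r(I) = -9 + I (r(I) = -9 + (I - 1*0) = -9 + (I + 0) = -9 + I)
m(b) = -14*b (m(b) = (-9 - 5)*b = -14*b)
(m(-6/(-5)) + 5)² = (-(-84)/(-5) + 5)² = (-(-84)*(-1)/5 + 5)² = (-14*6/5 + 5)² = (-84/5 + 5)² = (-59/5)² = 3481/25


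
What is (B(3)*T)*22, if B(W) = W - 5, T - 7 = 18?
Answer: -1100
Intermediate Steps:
T = 25 (T = 7 + 18 = 25)
B(W) = -5 + W
(B(3)*T)*22 = ((-5 + 3)*25)*22 = -2*25*22 = -50*22 = -1100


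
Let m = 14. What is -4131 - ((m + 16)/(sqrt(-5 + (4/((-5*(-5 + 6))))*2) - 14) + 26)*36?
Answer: -5057271/1013 + 1080*I*sqrt(165)/1013 ≈ -4992.4 + 13.695*I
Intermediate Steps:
-4131 - ((m + 16)/(sqrt(-5 + (4/((-5*(-5 + 6))))*2) - 14) + 26)*36 = -4131 - ((14 + 16)/(sqrt(-5 + (4/((-5*(-5 + 6))))*2) - 14) + 26)*36 = -4131 - (30/(sqrt(-5 + (4/((-5*1)))*2) - 14) + 26)*36 = -4131 - (30/(sqrt(-5 + (4/(-5))*2) - 14) + 26)*36 = -4131 - (30/(sqrt(-5 + (4*(-1/5))*2) - 14) + 26)*36 = -4131 - (30/(sqrt(-5 - 4/5*2) - 14) + 26)*36 = -4131 - (30/(sqrt(-5 - 8/5) - 14) + 26)*36 = -4131 - (30/(sqrt(-33/5) - 14) + 26)*36 = -4131 - (30/(I*sqrt(165)/5 - 14) + 26)*36 = -4131 - (30/(-14 + I*sqrt(165)/5) + 26)*36 = -4131 - (26 + 30/(-14 + I*sqrt(165)/5))*36 = -4131 - (936 + 1080/(-14 + I*sqrt(165)/5)) = -4131 + (-936 - 1080/(-14 + I*sqrt(165)/5)) = -5067 - 1080/(-14 + I*sqrt(165)/5)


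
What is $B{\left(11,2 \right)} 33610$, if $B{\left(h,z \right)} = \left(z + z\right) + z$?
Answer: $201660$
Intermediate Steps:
$B{\left(h,z \right)} = 3 z$ ($B{\left(h,z \right)} = 2 z + z = 3 z$)
$B{\left(11,2 \right)} 33610 = 3 \cdot 2 \cdot 33610 = 6 \cdot 33610 = 201660$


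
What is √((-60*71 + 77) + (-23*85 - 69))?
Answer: I*√6207 ≈ 78.785*I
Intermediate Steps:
√((-60*71 + 77) + (-23*85 - 69)) = √((-4260 + 77) + (-1955 - 69)) = √(-4183 - 2024) = √(-6207) = I*√6207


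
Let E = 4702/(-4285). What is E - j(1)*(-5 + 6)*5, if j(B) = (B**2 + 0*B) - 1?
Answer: -4702/4285 ≈ -1.0973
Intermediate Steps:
j(B) = -1 + B**2 (j(B) = (B**2 + 0) - 1 = B**2 - 1 = -1 + B**2)
E = -4702/4285 (E = 4702*(-1/4285) = -4702/4285 ≈ -1.0973)
E - j(1)*(-5 + 6)*5 = -4702/4285 - (-1 + 1**2)*(-5 + 6)*5 = -4702/4285 - (-1 + 1)*1*5 = -4702/4285 - 0*5 = -4702/4285 - 1*0 = -4702/4285 + 0 = -4702/4285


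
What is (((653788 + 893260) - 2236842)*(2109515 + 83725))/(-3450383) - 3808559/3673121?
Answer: 5556992088024551663/12673674255343 ≈ 4.3847e+5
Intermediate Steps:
(((653788 + 893260) - 2236842)*(2109515 + 83725))/(-3450383) - 3808559/3673121 = ((1547048 - 2236842)*2193240)*(-1/3450383) - 3808559*1/3673121 = -689794*2193240*(-1/3450383) - 3808559/3673121 = -1512883792560*(-1/3450383) - 3808559/3673121 = 1512883792560/3450383 - 3808559/3673121 = 5556992088024551663/12673674255343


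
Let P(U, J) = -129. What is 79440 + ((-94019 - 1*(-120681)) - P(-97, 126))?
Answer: 106231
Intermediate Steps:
79440 + ((-94019 - 1*(-120681)) - P(-97, 126)) = 79440 + ((-94019 - 1*(-120681)) - 1*(-129)) = 79440 + ((-94019 + 120681) + 129) = 79440 + (26662 + 129) = 79440 + 26791 = 106231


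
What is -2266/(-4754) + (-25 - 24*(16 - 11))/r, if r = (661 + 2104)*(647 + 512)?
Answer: 726101358/1523483479 ≈ 0.47661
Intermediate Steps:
r = 3204635 (r = 2765*1159 = 3204635)
-2266/(-4754) + (-25 - 24*(16 - 11))/r = -2266/(-4754) + (-25 - 24*(16 - 11))/3204635 = -2266*(-1/4754) + (-25 - 24*5)*(1/3204635) = 1133/2377 + (-25 - 120)*(1/3204635) = 1133/2377 - 145*1/3204635 = 1133/2377 - 29/640927 = 726101358/1523483479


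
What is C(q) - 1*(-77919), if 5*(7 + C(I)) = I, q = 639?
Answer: 390199/5 ≈ 78040.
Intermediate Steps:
C(I) = -7 + I/5
C(q) - 1*(-77919) = (-7 + (⅕)*639) - 1*(-77919) = (-7 + 639/5) + 77919 = 604/5 + 77919 = 390199/5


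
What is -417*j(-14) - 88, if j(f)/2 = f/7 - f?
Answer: -10096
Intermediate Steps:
j(f) = -12*f/7 (j(f) = 2*(f/7 - f) = 2*(-6*f/7) = -12*f/7)
-417*j(-14) - 88 = -(-5004)*(-14)/7 - 88 = -417*24 - 88 = -10008 - 88 = -10096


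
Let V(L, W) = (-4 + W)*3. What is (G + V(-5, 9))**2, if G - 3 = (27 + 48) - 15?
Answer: 6084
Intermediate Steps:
V(L, W) = -12 + 3*W
G = 63 (G = 3 + ((27 + 48) - 15) = 3 + (75 - 15) = 3 + 60 = 63)
(G + V(-5, 9))**2 = (63 + (-12 + 3*9))**2 = (63 + (-12 + 27))**2 = (63 + 15)**2 = 78**2 = 6084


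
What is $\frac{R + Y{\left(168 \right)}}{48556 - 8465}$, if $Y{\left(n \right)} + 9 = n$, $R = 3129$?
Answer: $\frac{3288}{40091} \approx 0.082013$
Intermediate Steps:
$Y{\left(n \right)} = -9 + n$
$\frac{R + Y{\left(168 \right)}}{48556 - 8465} = \frac{3129 + \left(-9 + 168\right)}{48556 - 8465} = \frac{3129 + 159}{40091} = 3288 \cdot \frac{1}{40091} = \frac{3288}{40091}$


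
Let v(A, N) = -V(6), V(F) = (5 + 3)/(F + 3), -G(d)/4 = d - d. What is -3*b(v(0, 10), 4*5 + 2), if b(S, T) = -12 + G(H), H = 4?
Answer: 36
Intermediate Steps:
G(d) = 0 (G(d) = -4*(d - d) = -4*0 = 0)
V(F) = 8/(3 + F)
v(A, N) = -8/9 (v(A, N) = -8/(3 + 6) = -8/9)
b(S, T) = -12 (b(S, T) = -12 + 0 = -12)
-3*b(v(0, 10), 4*5 + 2) = -3*(-12) = 36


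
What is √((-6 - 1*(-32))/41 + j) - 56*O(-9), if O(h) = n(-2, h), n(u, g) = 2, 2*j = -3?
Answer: -112 + I*√5822/82 ≈ -112.0 + 0.93051*I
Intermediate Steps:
j = -3/2 (j = (½)*(-3) = -3/2 ≈ -1.5000)
O(h) = 2
√((-6 - 1*(-32))/41 + j) - 56*O(-9) = √((-6 - 1*(-32))/41 - 3/2) - 56*2 = √((-6 + 32)*(1/41) - 3/2) - 112 = √(26*(1/41) - 3/2) - 112 = √(26/41 - 3/2) - 112 = √(-71/82) - 112 = I*√5822/82 - 112 = -112 + I*√5822/82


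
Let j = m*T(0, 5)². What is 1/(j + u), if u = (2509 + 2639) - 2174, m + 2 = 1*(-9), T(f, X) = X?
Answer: 1/2699 ≈ 0.00037051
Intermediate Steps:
m = -11 (m = -2 + 1*(-9) = -2 - 9 = -11)
u = 2974 (u = 5148 - 2174 = 2974)
j = -275 (j = -11*5² = -11*25 = -275)
1/(j + u) = 1/(-275 + 2974) = 1/2699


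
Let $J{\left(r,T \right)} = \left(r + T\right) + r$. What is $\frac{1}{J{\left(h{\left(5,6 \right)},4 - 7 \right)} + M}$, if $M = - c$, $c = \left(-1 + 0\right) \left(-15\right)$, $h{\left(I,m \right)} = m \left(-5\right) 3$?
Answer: $- \frac{1}{198} \approx -0.0050505$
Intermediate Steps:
$h{\left(I,m \right)} = - 15 m$ ($h{\left(I,m \right)} = - 5 m 3 = - 15 m$)
$J{\left(r,T \right)} = T + 2 r$ ($J{\left(r,T \right)} = \left(T + r\right) + r = T + 2 r$)
$c = 15$ ($c = \left(-1\right) \left(-15\right) = 15$)
$M = -15$ ($M = \left(-1\right) 15 = -15$)
$\frac{1}{J{\left(h{\left(5,6 \right)},4 - 7 \right)} + M} = \frac{1}{\left(\left(4 - 7\right) + 2 \left(\left(-15\right) 6\right)\right) - 15} = \frac{1}{\left(-3 + 2 \left(-90\right)\right) - 15} = \frac{1}{\left(-3 - 180\right) - 15} = \frac{1}{-183 - 15} = \frac{1}{-198} = - \frac{1}{198}$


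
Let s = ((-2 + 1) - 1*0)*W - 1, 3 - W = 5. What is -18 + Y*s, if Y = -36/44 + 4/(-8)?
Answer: -425/22 ≈ -19.318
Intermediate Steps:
W = -2 (W = 3 - 1*5 = 3 - 5 = -2)
Y = -29/22 (Y = -36*1/44 + 4*(-⅛) = -9/11 - ½ = -29/22 ≈ -1.3182)
s = 1 (s = ((-2 + 1) - 1*0)*(-2) - 1 = (-1 + 0)*(-2) - 1 = -1*(-2) - 1 = 2 - 1 = 1)
-18 + Y*s = -18 - 29/22*1 = -18 - 29/22 = -425/22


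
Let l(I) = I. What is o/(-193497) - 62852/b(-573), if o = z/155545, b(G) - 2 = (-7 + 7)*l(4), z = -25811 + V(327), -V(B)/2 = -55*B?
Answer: -945843747933649/30097490865 ≈ -31426.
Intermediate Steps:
V(B) = 110*B (V(B) = -(-110)*B = 110*B)
z = 10159 (z = -25811 + 110*327 = -25811 + 35970 = 10159)
b(G) = 2 (b(G) = 2 + (-7 + 7)*4 = 2 + 0*4 = 2 + 0 = 2)
o = 10159/155545 ≈ 0.065312
o/(-193497) - 62852/b(-573) = (10159/155545)/(-193497) - 62852/2 = (10159/155545)*(-1/193497) - 62852*½ = -10159/30097490865 - 31426 = -945843747933649/30097490865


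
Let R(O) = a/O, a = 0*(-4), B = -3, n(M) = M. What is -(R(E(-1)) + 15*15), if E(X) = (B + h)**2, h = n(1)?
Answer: -225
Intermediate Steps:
h = 1
E(X) = 4 (E(X) = (-3 + 1)**2 = (-2)**2 = 4)
a = 0
R(O) = 0 (R(O) = 0/O = 0)
-(R(E(-1)) + 15*15) = -(0 + 15*15) = -(0 + 225) = -1*225 = -225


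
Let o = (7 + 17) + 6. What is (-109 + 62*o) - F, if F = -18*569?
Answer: 11993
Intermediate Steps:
F = -10242
o = 30 (o = 24 + 6 = 30)
(-109 + 62*o) - F = (-109 + 62*30) - 1*(-10242) = (-109 + 1860) + 10242 = 1751 + 10242 = 11993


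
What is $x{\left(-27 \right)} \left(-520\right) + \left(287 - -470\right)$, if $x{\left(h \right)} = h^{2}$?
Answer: $-378323$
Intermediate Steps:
$x{\left(-27 \right)} \left(-520\right) + \left(287 - -470\right) = \left(-27\right)^{2} \left(-520\right) + \left(287 - -470\right) = 729 \left(-520\right) + \left(287 + 470\right) = -379080 + 757 = -378323$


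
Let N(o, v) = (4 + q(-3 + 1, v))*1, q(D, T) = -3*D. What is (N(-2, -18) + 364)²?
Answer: 139876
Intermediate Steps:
N(o, v) = 10 (N(o, v) = (4 - 3*(-3 + 1))*1 = (4 - 3*(-2))*1 = (4 + 6)*1 = 10*1 = 10)
(N(-2, -18) + 364)² = (10 + 364)² = 374² = 139876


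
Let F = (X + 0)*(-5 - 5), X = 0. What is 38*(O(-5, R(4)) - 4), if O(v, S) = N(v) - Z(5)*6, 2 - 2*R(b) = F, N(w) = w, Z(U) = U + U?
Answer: -2622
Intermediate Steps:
Z(U) = 2*U
F = 0 (F = (0 + 0)*(-5 - 5) = 0*(-10) = 0)
R(b) = 1 (R(b) = 1 - ½*0 = 1 + 0 = 1)
O(v, S) = -60 + v (O(v, S) = v - 2*5*6 = v - 10*6 = v - 1*60 = v - 60 = -60 + v)
38*(O(-5, R(4)) - 4) = 38*((-60 - 5) - 4) = 38*(-65 - 4) = 38*(-69) = -2622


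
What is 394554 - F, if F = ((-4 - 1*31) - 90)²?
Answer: 378929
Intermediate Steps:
F = 15625 (F = ((-4 - 31) - 90)² = (-35 - 90)² = (-125)² = 15625)
394554 - F = 394554 - 1*15625 = 394554 - 15625 = 378929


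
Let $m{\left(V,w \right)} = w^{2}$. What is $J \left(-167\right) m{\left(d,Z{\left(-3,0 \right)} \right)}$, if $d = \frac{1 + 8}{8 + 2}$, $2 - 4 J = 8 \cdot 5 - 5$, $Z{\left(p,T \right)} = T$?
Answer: $0$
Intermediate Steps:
$J = - \frac{33}{4}$ ($J = \frac{1}{2} - \frac{8 \cdot 5 - 5}{4} = \frac{1}{2} - \frac{40 - 5}{4} = \frac{1}{2} - \frac{35}{4} = - \frac{33}{4} \approx -8.25$)
$d = \frac{9}{10} \approx 0.9$
$J \left(-167\right) m{\left(d,Z{\left(-3,0 \right)} \right)} = \left(- \frac{33}{4}\right) \left(-167\right) 0^{2} = \frac{5511}{4} \cdot 0 = 0$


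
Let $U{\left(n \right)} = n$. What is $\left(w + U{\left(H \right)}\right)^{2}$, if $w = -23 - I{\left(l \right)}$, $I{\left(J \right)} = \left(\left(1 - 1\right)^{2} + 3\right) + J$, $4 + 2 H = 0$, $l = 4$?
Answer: $1024$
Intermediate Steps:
$H = -2$ ($H = -2 + \frac{1}{2} \cdot 0 = -2 + 0 = -2$)
$I{\left(J \right)} = 3 + J$ ($I{\left(J \right)} = \left(0^{2} + 3\right) + J = \left(0 + 3\right) + J = 3 + J$)
$w = -30$ ($w = -23 - \left(3 + 4\right) = -23 - 7 = -30$)
$\left(w + U{\left(H \right)}\right)^{2} = \left(-30 - 2\right)^{2} = \left(-32\right)^{2} = 1024$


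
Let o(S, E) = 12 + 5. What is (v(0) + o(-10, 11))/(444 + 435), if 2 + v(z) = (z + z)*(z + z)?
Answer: 5/293 ≈ 0.017065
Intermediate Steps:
v(z) = -2 + 4*z**2 (v(z) = -2 + (z + z)*(z + z) = -2 + (2*z)*(2*z) = -2 + 4*z**2)
o(S, E) = 17
(v(0) + o(-10, 11))/(444 + 435) = ((-2 + 4*0**2) + 17)/(444 + 435) = ((-2 + 4*0) + 17)/879 = ((-2 + 0) + 17)*(1/879) = (-2 + 17)*(1/879) = 15*(1/879) = 5/293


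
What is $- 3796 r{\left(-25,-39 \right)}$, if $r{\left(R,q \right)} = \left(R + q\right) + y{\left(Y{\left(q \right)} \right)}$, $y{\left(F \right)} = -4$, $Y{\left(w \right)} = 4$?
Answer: $258128$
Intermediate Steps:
$r{\left(R,q \right)} = -4 + R + q$ ($r{\left(R,q \right)} = \left(R + q\right) - 4 = -4 + R + q$)
$- 3796 r{\left(-25,-39 \right)} = - 3796 \left(-4 - 25 - 39\right) = \left(-3796\right) \left(-68\right) = 258128$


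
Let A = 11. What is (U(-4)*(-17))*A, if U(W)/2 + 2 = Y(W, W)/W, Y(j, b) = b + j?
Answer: 0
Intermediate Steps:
U(W) = 0 (U(W) = -4 + 2*((W + W)/W) = -4 + 2*((2*W)/W) = -4 + 2*2 = -4 + 4 = 0)
(U(-4)*(-17))*A = (0*(-17))*11 = 0*11 = 0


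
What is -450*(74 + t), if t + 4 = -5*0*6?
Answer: -31500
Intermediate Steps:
t = -4 (t = -4 - 5*0*6 = -4 + 0*6 = -4 + 0 = -4)
-450*(74 + t) = -450*(74 - 4) = -450*70 = -31500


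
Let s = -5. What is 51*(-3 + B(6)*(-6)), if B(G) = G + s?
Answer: -459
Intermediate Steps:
B(G) = -5 + G (B(G) = G - 5 = -5 + G)
51*(-3 + B(6)*(-6)) = 51*(-3 + (-5 + 6)*(-6)) = 51*(-3 + 1*(-6)) = 51*(-3 - 6) = 51*(-9) = -459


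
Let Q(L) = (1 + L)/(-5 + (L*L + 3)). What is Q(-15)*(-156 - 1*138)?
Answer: 4116/223 ≈ 18.457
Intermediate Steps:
Q(L) = (1 + L)/(-2 + L**2) (Q(L) = (1 + L)/(-5 + (L**2 + 3)) = (1 + L)/(-5 + (3 + L**2)) = (1 + L)/(-2 + L**2))
Q(-15)*(-156 - 1*138) = ((1 - 15)/(-2 + (-15)**2))*(-156 - 1*138) = (-14/(-2 + 225))*(-156 - 138) = (-14/223)*(-294) = ((1/223)*(-14))*(-294) = -14/223*(-294) = 4116/223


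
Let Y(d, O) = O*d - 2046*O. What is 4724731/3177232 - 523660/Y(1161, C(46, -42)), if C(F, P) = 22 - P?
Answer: 3017809489/281185032 ≈ 10.732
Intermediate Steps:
Y(d, O) = -2046*O + O*d
4724731/3177232 - 523660/Y(1161, C(46, -42)) = 4724731/3177232 - 523660*1/((-2046 + 1161)*(22 - 1*(-42))) = 4724731*(1/3177232) - 523660*(-1/(885*(22 + 42))) = 4724731/3177232 - 523660/(64*(-885)) = 4724731/3177232 - 523660/(-56640) = 4724731/3177232 - 523660*(-1/56640) = 4724731/3177232 + 26183/2832 = 3017809489/281185032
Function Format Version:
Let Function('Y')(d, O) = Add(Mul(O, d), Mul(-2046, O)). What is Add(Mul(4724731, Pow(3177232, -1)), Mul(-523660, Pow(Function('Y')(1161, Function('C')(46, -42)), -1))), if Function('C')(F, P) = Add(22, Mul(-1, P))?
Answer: Rational(3017809489, 281185032) ≈ 10.732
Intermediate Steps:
Function('Y')(d, O) = Add(Mul(-2046, O), Mul(O, d))
Add(Mul(4724731, Pow(3177232, -1)), Mul(-523660, Pow(Function('Y')(1161, Function('C')(46, -42)), -1))) = Add(Mul(4724731, Pow(3177232, -1)), Mul(-523660, Pow(Mul(Add(22, Mul(-1, -42)), Add(-2046, 1161)), -1))) = Add(Mul(4724731, Rational(1, 3177232)), Mul(-523660, Pow(Mul(Add(22, 42), -885), -1))) = Add(Rational(4724731, 3177232), Mul(-523660, Pow(Mul(64, -885), -1))) = Add(Rational(4724731, 3177232), Mul(-523660, Pow(-56640, -1))) = Add(Rational(4724731, 3177232), Mul(-523660, Rational(-1, 56640))) = Add(Rational(4724731, 3177232), Rational(26183, 2832)) = Rational(3017809489, 281185032)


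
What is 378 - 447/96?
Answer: 11947/32 ≈ 373.34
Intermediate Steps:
378 - 447/96 = 378 - 447*1/96 = 378 - 149/32 = 11947/32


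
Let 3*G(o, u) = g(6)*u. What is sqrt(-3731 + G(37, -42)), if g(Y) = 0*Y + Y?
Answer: I*sqrt(3815) ≈ 61.766*I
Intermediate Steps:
g(Y) = Y (g(Y) = 0 + Y = Y)
G(o, u) = 2*u (G(o, u) = (6*u)/3 = 2*u)
sqrt(-3731 + G(37, -42)) = sqrt(-3731 + 2*(-42)) = sqrt(-3731 - 84) = sqrt(-3815) = I*sqrt(3815)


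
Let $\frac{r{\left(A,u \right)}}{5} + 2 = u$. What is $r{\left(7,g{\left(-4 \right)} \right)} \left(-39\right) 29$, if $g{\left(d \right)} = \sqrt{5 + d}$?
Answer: $5655$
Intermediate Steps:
$r{\left(A,u \right)} = -10 + 5 u$
$r{\left(7,g{\left(-4 \right)} \right)} \left(-39\right) 29 = \left(-10 + 5 \sqrt{5 - 4}\right) \left(-39\right) 29 = \left(-10 + 5 \sqrt{1}\right) \left(-39\right) 29 = \left(-10 + 5 \cdot 1\right) \left(-39\right) 29 = \left(-10 + 5\right) \left(-39\right) 29 = \left(-5\right) \left(-39\right) 29 = 195 \cdot 29 = 5655$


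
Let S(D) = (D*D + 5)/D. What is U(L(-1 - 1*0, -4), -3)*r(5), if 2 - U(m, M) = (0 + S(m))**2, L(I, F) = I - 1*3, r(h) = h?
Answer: -2045/16 ≈ -127.81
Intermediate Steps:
L(I, F) = -3 + I (L(I, F) = I - 3 = -3 + I)
S(D) = (5 + D**2)/D (S(D) = (D**2 + 5)/D = (5 + D**2)/D)
U(m, M) = 2 - (m + 5/m)**2 (U(m, M) = 2 - (0 + (m + 5/m))**2 = 2 - (m + 5/m)**2)
U(L(-1 - 1*0, -4), -3)*r(5) = (2 - (5 + (-3 + (-1 - 1*0))**2)**2/(-3 + (-1 - 1*0))**2)*5 = (2 - (5 + (-3 + (-1 + 0))**2)**2/(-3 + (-1 + 0))**2)*5 = (2 - (5 + (-3 - 1)**2)**2/(-3 - 1)**2)*5 = (2 - 1*(5 + (-4)**2)**2/(-4)**2)*5 = (2 - 1*1/16*(5 + 16)**2)*5 = (2 - 1*1/16*21**2)*5 = (2 - 1*1/16*441)*5 = (2 - 441/16)*5 = -409/16*5 = -2045/16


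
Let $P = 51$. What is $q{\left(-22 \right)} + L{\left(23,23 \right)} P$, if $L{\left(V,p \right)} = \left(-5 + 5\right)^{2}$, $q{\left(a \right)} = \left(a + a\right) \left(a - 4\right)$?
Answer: $1144$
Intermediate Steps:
$q{\left(a \right)} = 2 a \left(-4 + a\right)$
$L{\left(V,p \right)} = 0$ ($L{\left(V,p \right)} = 0^{2} = 0$)
$q{\left(-22 \right)} + L{\left(23,23 \right)} P = 2 \left(-22\right) \left(-4 - 22\right) + 0 \cdot 51 = 2 \left(-22\right) \left(-26\right) + 0 = 1144 + 0 = 1144$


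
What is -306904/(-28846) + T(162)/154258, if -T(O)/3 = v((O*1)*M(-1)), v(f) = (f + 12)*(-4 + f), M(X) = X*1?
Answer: 11296900258/1112431567 ≈ 10.155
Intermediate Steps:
M(X) = X
v(f) = (-4 + f)*(12 + f) (v(f) = (12 + f)*(-4 + f) = (-4 + f)*(12 + f))
T(O) = 144 - 3*O² + 24*O (T(O) = -3*(-48 + ((O*1)*(-1))² + 8*((O*1)*(-1))) = -3*(-48 + (O*(-1))² + 8*(O*(-1))) = -3*(-48 + (-O)² + 8*(-O)) = -3*(-48 + O² - 8*O) = 144 - 3*O² + 24*O)
-306904/(-28846) + T(162)/154258 = -306904/(-28846) + (144 - 3*162² + 24*162)/154258 = -306904*(-1/28846) + (144 - 3*26244 + 3888)*(1/154258) = 153452/14423 + (144 - 78732 + 3888)*(1/154258) = 153452/14423 - 74700*1/154258 = 153452/14423 - 37350/77129 = 11296900258/1112431567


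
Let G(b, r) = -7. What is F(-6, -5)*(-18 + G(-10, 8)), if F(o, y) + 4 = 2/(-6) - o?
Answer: -125/3 ≈ -41.667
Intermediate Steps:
F(o, y) = -13/3 - o (F(o, y) = -4 + (2/(-6) - o) = -4 + (2*(-⅙) - o) = -4 + (-⅓ - o) = -13/3 - o)
F(-6, -5)*(-18 + G(-10, 8)) = (-13/3 - 1*(-6))*(-18 - 7) = (-13/3 + 6)*(-25) = (5/3)*(-25) = -125/3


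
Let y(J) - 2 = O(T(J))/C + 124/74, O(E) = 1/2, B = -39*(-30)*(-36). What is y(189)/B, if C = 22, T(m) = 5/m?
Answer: -223/2539680 ≈ -8.7806e-5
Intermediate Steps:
B = -42120 (B = 1170*(-36) = -42120)
O(E) = ½
y(J) = 6021/1628 (y(J) = 2 + ((½)/22 + 124/74) = 2 + ((½)*(1/22) + 124*(1/74)) = 2 + (1/44 + 62/37) = 2 + 2765/1628 = 6021/1628)
y(189)/B = (6021/1628)/(-42120) = (6021/1628)*(-1/42120) = -223/2539680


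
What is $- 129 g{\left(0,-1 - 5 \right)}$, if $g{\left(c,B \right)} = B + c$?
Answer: $774$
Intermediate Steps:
$- 129 g{\left(0,-1 - 5 \right)} = - 129 \left(\left(-1 - 5\right) + 0\right) = - 129 \left(-6 + 0\right) = \left(-129\right) \left(-6\right) = 774$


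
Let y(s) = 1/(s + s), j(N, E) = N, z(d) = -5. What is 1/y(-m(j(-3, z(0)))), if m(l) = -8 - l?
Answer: 10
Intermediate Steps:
y(s) = 1/(2*s)
1/y(-m(j(-3, z(0)))) = 1/(1/(2*((-(-8 - 1*(-3)))))) = 1/(1/(2*((-(-8 + 3))))) = 1/(1/(2*((-1*(-5))))) = 1/((1/2)/5) = 1/((1/2)*(1/5)) = 1/(1/10) = 10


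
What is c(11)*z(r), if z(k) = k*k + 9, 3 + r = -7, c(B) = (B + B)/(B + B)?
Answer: 109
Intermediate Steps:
c(B) = 1 (c(B) = (2*B)/((2*B)) = (2*B)*(1/(2*B)) = 1)
r = -10 (r = -3 - 7 = -10)
z(k) = 9 + k**2 (z(k) = k**2 + 9 = 9 + k**2)
c(11)*z(r) = 1*(9 + (-10)**2) = 1*(9 + 100) = 1*109 = 109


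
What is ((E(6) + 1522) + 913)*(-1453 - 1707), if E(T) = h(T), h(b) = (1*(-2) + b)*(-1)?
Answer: -7681960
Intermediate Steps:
h(b) = 2 - b (h(b) = (-2 + b)*(-1) = 2 - b)
E(T) = 2 - T
((E(6) + 1522) + 913)*(-1453 - 1707) = (((2 - 1*6) + 1522) + 913)*(-1453 - 1707) = (((2 - 6) + 1522) + 913)*(-3160) = ((-4 + 1522) + 913)*(-3160) = (1518 + 913)*(-3160) = 2431*(-3160) = -7681960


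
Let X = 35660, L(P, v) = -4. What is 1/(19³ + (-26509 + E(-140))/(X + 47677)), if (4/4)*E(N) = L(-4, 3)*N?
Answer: 83337/571582534 ≈ 0.00014580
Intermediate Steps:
E(N) = -4*N
1/(19³ + (-26509 + E(-140))/(X + 47677)) = 1/(19³ + (-26509 - 4*(-140))/(35660 + 47677)) = 1/(6859 + (-26509 + 560)/83337) = 1/(6859 - 25949*1/83337) = 1/(6859 - 25949/83337) = 1/(571582534/83337) = 83337/571582534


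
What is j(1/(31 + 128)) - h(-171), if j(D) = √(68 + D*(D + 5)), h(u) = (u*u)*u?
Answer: 5000211 + 4*√107494/159 ≈ 5.0002e+6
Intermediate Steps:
h(u) = u³ (h(u) = u²*u = u³)
j(D) = √(68 + D*(5 + D))
j(1/(31 + 128)) - h(-171) = √(68 + (1/(31 + 128))² + 5/(31 + 128)) - 1*(-171)³ = √(68 + (1/159)² + 5/159) - 1*(-5000211) = √(68 + (1/159)² + 5*(1/159)) + 5000211 = √(68 + 1/25281 + 5/159) + 5000211 = √(1719904/25281) + 5000211 = 4*√107494/159 + 5000211 = 5000211 + 4*√107494/159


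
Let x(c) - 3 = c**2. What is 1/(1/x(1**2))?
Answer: 4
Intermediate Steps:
x(c) = 3 + c**2
1/(1/x(1**2)) = 1/(1/(3 + (1**2)**2)) = 1/(1/(3 + 1**2)) = 1/(1/(3 + 1)) = 1/(1/4) = 4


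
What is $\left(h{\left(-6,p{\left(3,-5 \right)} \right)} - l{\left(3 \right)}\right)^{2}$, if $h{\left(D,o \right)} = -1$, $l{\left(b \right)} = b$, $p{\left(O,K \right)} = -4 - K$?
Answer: $16$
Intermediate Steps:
$\left(h{\left(-6,p{\left(3,-5 \right)} \right)} - l{\left(3 \right)}\right)^{2} = \left(-1 - 3\right)^{2} = \left(-4\right)^{2} = 16$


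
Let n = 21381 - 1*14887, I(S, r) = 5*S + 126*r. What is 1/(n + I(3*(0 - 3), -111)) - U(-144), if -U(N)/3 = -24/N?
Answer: 7535/15074 ≈ 0.49987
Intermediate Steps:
U(N) = 72/N (U(N) = -(-72)/N = 72/N)
n = 6494 (n = 21381 - 14887 = 6494)
1/(n + I(3*(0 - 3), -111)) - U(-144) = 1/(6494 + (5*(3*(0 - 3)) + 126*(-111))) - 72/(-144) = 1/(6494 + (5*(3*(-3)) - 13986)) - 72*(-1)/144 = 1/(6494 + (5*(-9) - 13986)) - 1*(-1/2) = 1/(6494 + (-45 - 13986)) + 1/2 = 1/(6494 - 14031) + 1/2 = 1/(-7537) + 1/2 = -1/7537 + 1/2 = 7535/15074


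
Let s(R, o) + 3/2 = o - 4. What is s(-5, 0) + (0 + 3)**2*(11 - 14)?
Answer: -65/2 ≈ -32.500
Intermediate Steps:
s(R, o) = -11/2 + o (s(R, o) = -3/2 + (o - 4) = -3/2 + (-4 + o) = -11/2 + o)
s(-5, 0) + (0 + 3)**2*(11 - 14) = (-11/2 + 0) + (0 + 3)**2*(11 - 14) = -11/2 + 3**2*(-3) = -11/2 + 9*(-3) = -11/2 - 27 = -65/2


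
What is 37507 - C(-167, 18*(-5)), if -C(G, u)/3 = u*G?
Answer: 82597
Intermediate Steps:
C(G, u) = -3*G*u (C(G, u) = -3*u*G = -3*G*u)
37507 - C(-167, 18*(-5)) = 37507 - (-3)*(-167)*18*(-5) = 37507 - (-3)*(-167)*(-90) = 37507 - 1*(-45090) = 37507 + 45090 = 82597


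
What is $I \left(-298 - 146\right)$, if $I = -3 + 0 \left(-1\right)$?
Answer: $1332$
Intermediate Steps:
$I = -3$ ($I = -3 + 0 = -3$)
$I \left(-298 - 146\right) = - 3 \left(-298 - 146\right) = \left(-3\right) \left(-444\right) = 1332$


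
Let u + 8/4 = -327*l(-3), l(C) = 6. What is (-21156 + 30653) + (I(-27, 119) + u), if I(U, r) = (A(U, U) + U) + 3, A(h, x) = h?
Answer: 7482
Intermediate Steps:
I(U, r) = 3 + 2*U (I(U, r) = (U + U) + 3 = 2*U + 3 = 3 + 2*U)
u = -1964 (u = -2 - 327*6 = -2 - 1962 = -1964)
(-21156 + 30653) + (I(-27, 119) + u) = (-21156 + 30653) + ((3 + 2*(-27)) - 1964) = 9497 + ((3 - 54) - 1964) = 9497 + (-51 - 1964) = 9497 - 2015 = 7482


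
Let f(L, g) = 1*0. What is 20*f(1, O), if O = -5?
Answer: 0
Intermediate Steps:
f(L, g) = 0
20*f(1, O) = 20*0 = 0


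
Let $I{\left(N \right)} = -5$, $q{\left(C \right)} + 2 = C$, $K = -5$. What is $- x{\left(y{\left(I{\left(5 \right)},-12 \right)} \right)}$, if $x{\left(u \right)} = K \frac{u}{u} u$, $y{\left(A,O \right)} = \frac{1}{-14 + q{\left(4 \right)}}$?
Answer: $- \frac{5}{12} \approx -0.41667$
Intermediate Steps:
$q{\left(C \right)} = -2 + C$
$y{\left(A,O \right)} = - \frac{1}{12}$ ($y{\left(A,O \right)} = \frac{1}{-14 + \left(-2 + 4\right)} = \frac{1}{-14 + 2} = \frac{1}{-12} = - \frac{1}{12}$)
$x{\left(u \right)} = - 5 u$ ($x{\left(u \right)} = - 5 \frac{u}{u} u = - 5 \cdot 1 u = - 5 u$)
$- x{\left(y{\left(I{\left(5 \right)},-12 \right)} \right)} = - \frac{\left(-5\right) \left(-1\right)}{12} = \left(-1\right) \frac{5}{12} = - \frac{5}{12}$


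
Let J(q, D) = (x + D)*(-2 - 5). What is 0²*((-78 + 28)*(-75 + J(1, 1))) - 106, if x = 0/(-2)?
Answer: -106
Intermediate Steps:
x = 0 (x = 0*(-½) = 0)
J(q, D) = -7*D (J(q, D) = (0 + D)*(-2 - 5) = D*(-7) = -7*D)
0²*((-78 + 28)*(-75 + J(1, 1))) - 106 = 0²*((-78 + 28)*(-75 - 7*1)) - 106 = 0*(-50*(-75 - 7)) - 106 = 0*(-50*(-82)) - 106 = 0*4100 - 106 = 0 - 106 = -106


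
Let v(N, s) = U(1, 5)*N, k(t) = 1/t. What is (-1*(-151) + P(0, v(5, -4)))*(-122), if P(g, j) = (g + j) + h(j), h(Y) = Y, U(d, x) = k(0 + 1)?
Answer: -19642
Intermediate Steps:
U(d, x) = 1 (U(d, x) = 1/(0 + 1) = 1/1 = 1)
v(N, s) = N (v(N, s) = 1*N = N)
P(g, j) = g + 2*j (P(g, j) = (g + j) + j = g + 2*j)
(-1*(-151) + P(0, v(5, -4)))*(-122) = (-1*(-151) + (0 + 2*5))*(-122) = (151 + (0 + 10))*(-122) = (151 + 10)*(-122) = 161*(-122) = -19642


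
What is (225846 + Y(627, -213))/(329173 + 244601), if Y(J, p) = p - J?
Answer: 37501/95629 ≈ 0.39215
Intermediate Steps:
(225846 + Y(627, -213))/(329173 + 244601) = (225846 + (-213 - 1*627))/(329173 + 244601) = (225846 + (-213 - 627))/573774 = (225846 - 840)*(1/573774) = 225006*(1/573774) = 37501/95629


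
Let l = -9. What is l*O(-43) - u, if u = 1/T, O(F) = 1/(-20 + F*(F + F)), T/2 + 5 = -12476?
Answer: -18415/7650853 ≈ -0.0024069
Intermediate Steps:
T = -24962 (T = -10 + 2*(-12476) = -10 - 24952 = -24962)
O(F) = 1/(-20 + 2*F²) (O(F) = 1/(-20 + F*(2*F)) = 1/(-20 + 2*F²))
u = -1/24962 (u = 1/(-24962) = -1/24962 ≈ -4.0061e-5)
l*O(-43) - u = -9/(2*(-10 + (-43)²)) - 1*(-1/24962) = -9/(2*(-10 + 1849)) + 1/24962 = -9/(2*1839) + 1/24962 = -9*1/3678 + 1/24962 = -3/1226 + 1/24962 = -18415/7650853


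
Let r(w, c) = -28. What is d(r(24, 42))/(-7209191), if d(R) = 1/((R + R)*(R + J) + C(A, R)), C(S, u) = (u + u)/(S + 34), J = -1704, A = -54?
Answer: -5/3496270196034 ≈ -1.4301e-12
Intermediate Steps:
C(S, u) = 2*u/(34 + S) (C(S, u) = (2*u)/(34 + S) = 2*u/(34 + S))
d(R) = 1/(-R/10 + 2*R*(-1704 + R)) (d(R) = 1/((R + R)*(R - 1704) + 2*R/(34 - 54)) = 1/((2*R)*(-1704 + R) + 2*R/(-20)) = 1/(2*R*(-1704 + R) + 2*R*(-1/20)) = 1/(2*R*(-1704 + R) - R/10) = 1/(-R/10 + 2*R*(-1704 + R)))
d(r(24, 42))/(-7209191) = (10/(-28*(-34081 + 20*(-28))))/(-7209191) = (10*(-1/28)/(-34081 - 560))*(-1/7209191) = (10*(-1/28)/(-34641))*(-1/7209191) = (10*(-1/28)*(-1/34641))*(-1/7209191) = (5/484974)*(-1/7209191) = -5/3496270196034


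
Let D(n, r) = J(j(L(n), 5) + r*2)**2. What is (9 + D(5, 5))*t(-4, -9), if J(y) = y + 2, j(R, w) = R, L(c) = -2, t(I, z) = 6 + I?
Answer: 218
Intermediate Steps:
J(y) = 2 + y
D(n, r) = 4*r**2 (D(n, r) = (2 + (-2 + r*2))**2 = (2 + (-2 + 2*r))**2 = (2*r)**2 = 4*r**2)
(9 + D(5, 5))*t(-4, -9) = (9 + 4*5**2)*(6 - 4) = (9 + 4*25)*2 = (9 + 100)*2 = 109*2 = 218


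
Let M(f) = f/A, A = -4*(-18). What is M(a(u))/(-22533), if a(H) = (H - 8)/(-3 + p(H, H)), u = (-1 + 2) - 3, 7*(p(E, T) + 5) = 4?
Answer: -5/6025968 ≈ -8.2974e-7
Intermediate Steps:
A = 72
p(E, T) = -31/7 (p(E, T) = -5 + (1/7)*4 = -5 + 4/7 = -31/7)
u = -2 (u = 1 - 3 = -2)
a(H) = 14/13 - 7*H/52 (a(H) = (H - 8)/(-3 - 31/7) = (-8 + H)/(-52/7) = (-8 + H)*(-7/52) = 14/13 - 7*H/52)
M(f) = f/72
M(a(u))/(-22533) = ((14/13 - 7/52*(-2))/72)/(-22533) = ((14/13 + 7/26)/72)*(-1/22533) = ((1/72)*(35/26))*(-1/22533) = (35/1872)*(-1/22533) = -5/6025968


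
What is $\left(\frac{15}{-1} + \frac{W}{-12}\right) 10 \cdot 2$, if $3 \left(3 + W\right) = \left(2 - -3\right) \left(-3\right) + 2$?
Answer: $- \frac{2590}{9} \approx -287.78$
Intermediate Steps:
$W = - \frac{22}{3}$ ($W = -3 + \frac{\left(2 - -3\right) \left(-3\right) + 2}{3} = -3 + \frac{\left(2 + 3\right) \left(-3\right) + 2}{3} = -3 + \frac{5 \left(-3\right) + 2}{3} = -3 + \frac{-15 + 2}{3} = -3 + \frac{1}{3} \left(-13\right) = -3 - \frac{13}{3} = - \frac{22}{3} \approx -7.3333$)
$\left(\frac{15}{-1} + \frac{W}{-12}\right) 10 \cdot 2 = \left(\frac{15}{-1} - \frac{22}{3 \left(-12\right)}\right) 10 \cdot 2 = \left(15 \left(-1\right) - - \frac{11}{18}\right) 10 \cdot 2 = \left(-15 + \frac{11}{18}\right) 10 \cdot 2 = \left(- \frac{259}{18}\right) 10 \cdot 2 = \left(- \frac{1295}{9}\right) 2 = - \frac{2590}{9}$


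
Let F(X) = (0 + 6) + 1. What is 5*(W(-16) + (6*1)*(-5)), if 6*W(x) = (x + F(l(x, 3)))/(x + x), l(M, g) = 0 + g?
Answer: -9585/64 ≈ -149.77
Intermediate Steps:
l(M, g) = g
F(X) = 7 (F(X) = 6 + 1 = 7)
W(x) = (7 + x)/(12*x) (W(x) = ((x + 7)/(x + x))/6 = ((7 + x)/((2*x)))/6 = ((7 + x)*(1/(2*x)))/6 = ((7 + x)/(2*x))/6 = (7 + x)/(12*x))
5*(W(-16) + (6*1)*(-5)) = 5*((1/12)*(7 - 16)/(-16) + (6*1)*(-5)) = 5*((1/12)*(-1/16)*(-9) + 6*(-5)) = 5*(3/64 - 30) = 5*(-1917/64) = -9585/64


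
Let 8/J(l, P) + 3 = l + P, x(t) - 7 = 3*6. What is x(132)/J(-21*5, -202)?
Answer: -3875/4 ≈ -968.75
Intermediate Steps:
x(t) = 25 (x(t) = 7 + 3*6 = 7 + 18 = 25)
J(l, P) = 8/(-3 + P + l) (J(l, P) = 8/(-3 + (l + P)) = 8/(-3 + (P + l)) = 8/(-3 + P + l))
x(132)/J(-21*5, -202) = 25/((8/(-3 - 202 - 21*5))) = 25/((8/(-3 - 202 - 105))) = 25/((8/(-310))) = 25/((8*(-1/310))) = 25/(-4/155) = 25*(-155/4) = -3875/4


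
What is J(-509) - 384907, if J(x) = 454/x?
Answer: -195918117/509 ≈ -3.8491e+5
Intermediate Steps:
J(-509) - 384907 = 454/(-509) - 384907 = 454*(-1/509) - 384907 = -454/509 - 384907 = -195918117/509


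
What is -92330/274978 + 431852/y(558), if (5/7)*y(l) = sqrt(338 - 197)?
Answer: -46165/137489 + 2159260*sqrt(141)/987 ≈ 25977.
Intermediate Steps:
y(l) = 7*sqrt(141)/5 (y(l) = 7*sqrt(338 - 197)/5 = 7*sqrt(141)/5)
-92330/274978 + 431852/y(558) = -92330/274978 + 431852/((7*sqrt(141)/5)) = -92330*1/274978 + 431852*(5*sqrt(141)/987) = -46165/137489 + 2159260*sqrt(141)/987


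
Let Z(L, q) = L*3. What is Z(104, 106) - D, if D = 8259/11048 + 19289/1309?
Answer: 4288175681/14461832 ≈ 296.52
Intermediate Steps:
Z(L, q) = 3*L
D = 223915903/14461832 (D = 8259*(1/11048) + 19289*(1/1309) = 8259/11048 + 19289/1309 = 223915903/14461832 ≈ 15.483)
Z(104, 106) - D = 3*104 - 1*223915903/14461832 = 312 - 223915903/14461832 = 4288175681/14461832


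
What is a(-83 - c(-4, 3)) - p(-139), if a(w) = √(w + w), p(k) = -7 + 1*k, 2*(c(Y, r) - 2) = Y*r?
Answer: 146 + I*√158 ≈ 146.0 + 12.57*I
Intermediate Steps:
c(Y, r) = 2 + Y*r/2 (c(Y, r) = 2 + (Y*r)/2 = 2 + Y*r/2)
p(k) = -7 + k
a(w) = √2*√w (a(w) = √(2*w) = √2*√w)
a(-83 - c(-4, 3)) - p(-139) = √2*√(-83 - (2 + (½)*(-4)*3)) - (-7 - 139) = √2*√(-83 - (2 - 6)) - 1*(-146) = √2*√(-83 - 1*(-4)) + 146 = √2*√(-83 + 4) + 146 = √2*√(-79) + 146 = √2*(I*√79) + 146 = I*√158 + 146 = 146 + I*√158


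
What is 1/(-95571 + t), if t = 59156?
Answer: -1/36415 ≈ -2.7461e-5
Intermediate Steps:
1/(-95571 + t) = 1/(-95571 + 59156) = 1/(-36415) = -1/36415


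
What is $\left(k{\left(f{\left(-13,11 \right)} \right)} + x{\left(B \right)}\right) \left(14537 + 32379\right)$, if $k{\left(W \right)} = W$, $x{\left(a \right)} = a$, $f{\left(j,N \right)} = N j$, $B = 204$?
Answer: $2861876$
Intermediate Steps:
$\left(k{\left(f{\left(-13,11 \right)} \right)} + x{\left(B \right)}\right) \left(14537 + 32379\right) = \left(11 \left(-13\right) + 204\right) \left(14537 + 32379\right) = \left(-143 + 204\right) 46916 = 61 \cdot 46916 = 2861876$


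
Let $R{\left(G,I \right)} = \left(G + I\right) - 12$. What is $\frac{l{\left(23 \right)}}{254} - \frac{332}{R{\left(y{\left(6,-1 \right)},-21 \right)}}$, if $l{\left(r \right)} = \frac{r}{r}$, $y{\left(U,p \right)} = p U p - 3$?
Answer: $\frac{42179}{3810} \approx 11.071$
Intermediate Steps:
$y{\left(U,p \right)} = -3 + U p^{2}$ ($y{\left(U,p \right)} = U p p - 3 = U p^{2} - 3 = -3 + U p^{2}$)
$R{\left(G,I \right)} = -12 + G + I$
$l{\left(r \right)} = 1$
$\frac{l{\left(23 \right)}}{254} - \frac{332}{R{\left(y{\left(6,-1 \right)},-21 \right)}} = 1 \cdot \frac{1}{254} - \frac{332}{-12 - \left(3 - 6 \left(-1\right)^{2}\right) - 21} = 1 \cdot \frac{1}{254} - \frac{332}{-12 + \left(-3 + 6 \cdot 1\right) - 21} = \frac{1}{254} - \frac{332}{-12 + \left(-3 + 6\right) - 21} = \frac{1}{254} - \frac{332}{-12 + 3 - 21} = \frac{1}{254} - \frac{332}{-30} = \frac{1}{254} - - \frac{166}{15} = \frac{1}{254} + \frac{166}{15} = \frac{42179}{3810}$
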